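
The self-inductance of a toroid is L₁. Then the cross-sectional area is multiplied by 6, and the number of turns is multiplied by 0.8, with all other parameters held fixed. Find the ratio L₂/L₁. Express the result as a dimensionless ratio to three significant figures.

For a toroid, L ∝ μᵣN²A/R.
L₂/L₁ = (6) × (0.8)^2 = 3.84.

L₂/L₁ = 3.84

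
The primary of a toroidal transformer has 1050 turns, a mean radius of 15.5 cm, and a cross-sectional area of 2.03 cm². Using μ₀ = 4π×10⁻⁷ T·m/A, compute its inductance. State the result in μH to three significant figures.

L ≈ 289 μH

For a thin toroid, L = μ₀N²A/(2πR).
L = (4π×10⁻⁷)(1050)²(2.030×10^-4) / (2π×0.155 m) = 2.888×10^-4 H.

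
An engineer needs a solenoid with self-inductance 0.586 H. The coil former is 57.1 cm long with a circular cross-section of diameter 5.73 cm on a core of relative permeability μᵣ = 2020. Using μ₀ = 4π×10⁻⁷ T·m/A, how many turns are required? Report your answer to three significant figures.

A = π(d/2)² = π(2.865×10^-2 m)² = 2.579×10^-3 m².
From L = μ₀μᵣN²A/ℓ, N = √(Lℓ / (μ₀μᵣA)).
N = √[(0.586)(0.571) / ((4π×10⁻⁷)(2020)×2.579×10^-3)] = √(5.112×10^4) ≈ 226.1.

N ≈ 226 turns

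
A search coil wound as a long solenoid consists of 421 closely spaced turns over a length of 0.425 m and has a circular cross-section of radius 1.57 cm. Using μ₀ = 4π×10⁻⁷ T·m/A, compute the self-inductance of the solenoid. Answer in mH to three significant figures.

A = πr² = π(1.570×10^-2 m)² = 7.744×10^-4 m².
For a long solenoid, L = μ₀N²A/ℓ.
L = (4π×10⁻⁷)(421)²(7.744×10^-4)/(0.425 m) = 4.058×10^-4 H.

L ≈ 0.406 mH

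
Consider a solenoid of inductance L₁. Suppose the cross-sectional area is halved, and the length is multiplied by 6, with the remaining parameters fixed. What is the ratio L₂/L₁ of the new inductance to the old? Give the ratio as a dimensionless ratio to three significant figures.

For a solenoid, L ∝ μᵣN²A/ℓ.
L₂/L₁ = (0.5) × (6)^-1 = 0.0833.

L₂/L₁ = 0.0833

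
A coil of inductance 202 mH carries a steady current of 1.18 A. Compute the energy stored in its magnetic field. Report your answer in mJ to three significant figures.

U ≈ 141 mJ

Stored magnetic energy: U = ½LI².
U = ½(0.202 H)(1.18 A)² = 0.1406 J.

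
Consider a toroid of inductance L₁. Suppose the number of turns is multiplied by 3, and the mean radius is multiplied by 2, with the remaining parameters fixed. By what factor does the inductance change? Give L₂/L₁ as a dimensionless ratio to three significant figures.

L₂/L₁ = 4.50

For a toroid, L ∝ μᵣN²A/R.
L₂/L₁ = (3)^2 × (2)^-1 = 4.50.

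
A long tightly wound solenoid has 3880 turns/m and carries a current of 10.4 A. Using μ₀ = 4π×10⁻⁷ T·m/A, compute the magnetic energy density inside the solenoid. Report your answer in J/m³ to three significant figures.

B = μ₀nI = (4π×10⁻⁷)(3.880×10^3)(10.4) = 5.071×10^-2 T.
u = B²/(2μ₀) = (5.071×10^-2)²/(2×4π×10⁻⁷) = 1.023×10^3 J/m³.

u ≈ 1020 J/m³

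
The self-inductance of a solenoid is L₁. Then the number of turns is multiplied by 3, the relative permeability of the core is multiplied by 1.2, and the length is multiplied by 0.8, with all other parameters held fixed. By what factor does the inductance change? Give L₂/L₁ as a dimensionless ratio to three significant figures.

L₂/L₁ = 13.5

For a solenoid, L ∝ μᵣN²A/ℓ.
L₂/L₁ = (3)^2 × (1.2) × (0.8)^-1 = 13.5.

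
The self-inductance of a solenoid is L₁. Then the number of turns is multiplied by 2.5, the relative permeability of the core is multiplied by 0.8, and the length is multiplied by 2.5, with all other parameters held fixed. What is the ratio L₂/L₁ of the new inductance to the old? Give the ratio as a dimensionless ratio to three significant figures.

L₂/L₁ = 2.00

For a solenoid, L ∝ μᵣN²A/ℓ.
L₂/L₁ = (2.5)^2 × (0.8) × (2.5)^-1 = 2.00.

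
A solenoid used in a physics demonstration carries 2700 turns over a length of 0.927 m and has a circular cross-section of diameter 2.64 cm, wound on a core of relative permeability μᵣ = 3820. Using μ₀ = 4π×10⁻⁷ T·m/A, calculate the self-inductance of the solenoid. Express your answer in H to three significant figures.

A = π(d/2)² = π(1.320×10^-2 m)² = 5.474×10^-4 m².
For a long solenoid, L = μ₀μᵣN²A/ℓ.
L = (4π×10⁻⁷)(3820)(2700)²(5.474×10^-4)/(0.927 m) = 20.66 H.

L ≈ 20.7 H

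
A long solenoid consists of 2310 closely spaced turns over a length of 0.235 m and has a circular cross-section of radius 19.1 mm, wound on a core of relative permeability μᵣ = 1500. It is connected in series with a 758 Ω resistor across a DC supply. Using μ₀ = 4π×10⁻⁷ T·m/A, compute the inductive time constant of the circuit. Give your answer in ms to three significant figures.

A = πr² = π(1.910×10^-2 m)² = 1.146×10^-3 m².
L = μ₀μᵣN²A/ℓ = (4π×10⁻⁷)(1500)(2310)²(1.146×10^-3)/(0.235) = 49.05 H.
τ = L/R = (49.05)/(758) = 6.471×10^-2 s.

τ ≈ 64.7 ms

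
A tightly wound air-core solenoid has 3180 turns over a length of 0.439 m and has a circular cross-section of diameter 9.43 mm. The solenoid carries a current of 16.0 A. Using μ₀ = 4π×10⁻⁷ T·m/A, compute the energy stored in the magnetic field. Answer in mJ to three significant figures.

U ≈ 259 mJ

A = π(d/2)² = π(4.715×10^-3 m)² = 6.984×10^-5 m².
L = μ₀N²A/ℓ = (4π×10⁻⁷)(3180)²(6.984×10^-5)/(0.439) = 2.022×10^-3 H.
U = ½LI² = ½(2.022×10^-3)(16.0)² = 0.2588 J.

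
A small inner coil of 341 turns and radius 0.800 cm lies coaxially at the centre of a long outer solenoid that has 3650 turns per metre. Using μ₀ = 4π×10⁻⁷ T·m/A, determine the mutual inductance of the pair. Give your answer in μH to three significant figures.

The outer solenoid produces a uniform field B₁ = μ₀n₁I₁ across the inner coil,
so the flux linkage is N₂Φ = N₂B₁A₂ = μ₀n₁N₂A₂·I₁, giving M = μ₀n₁N₂A₂.
A₂ = πr² = π(8.000×10^-3 m)² = 2.011×10^-4 m².
M = (4π×10⁻⁷)(3650)(341)(2.011×10^-4) = 3.1448×10^-4 H.

M ≈ 314 μH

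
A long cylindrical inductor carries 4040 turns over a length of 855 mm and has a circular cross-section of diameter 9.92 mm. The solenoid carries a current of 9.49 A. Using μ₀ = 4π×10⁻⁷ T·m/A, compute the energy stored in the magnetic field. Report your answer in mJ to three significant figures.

A = π(d/2)² = π(4.960×10^-3 m)² = 7.729×10^-5 m².
L = μ₀N²A/ℓ = (4π×10⁻⁷)(4040)²(7.729×10^-5)/(0.855) = 1.854×10^-3 H.
U = ½LI² = ½(1.854×10^-3)(9.49)² = 8.349×10^-2 J.

U ≈ 83.5 mJ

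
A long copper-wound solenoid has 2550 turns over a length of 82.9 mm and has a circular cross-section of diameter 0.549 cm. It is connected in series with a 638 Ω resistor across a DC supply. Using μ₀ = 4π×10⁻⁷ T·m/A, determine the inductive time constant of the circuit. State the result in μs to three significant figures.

A = π(d/2)² = π(2.745×10^-3 m)² = 2.367×10^-5 m².
L = μ₀N²A/ℓ = (4π×10⁻⁷)(2550)²(2.367×10^-5)/(8.290×10^-2) = 2.333×10^-3 H.
τ = L/R = (2.333×10^-3)/(638) = 3.657×10^-6 s.

τ ≈ 3.66 μs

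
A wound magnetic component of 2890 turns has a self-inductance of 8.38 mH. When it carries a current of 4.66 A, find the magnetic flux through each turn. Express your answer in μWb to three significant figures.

Φ_B ≈ 13.5 μWb

From L = NΦ_B/I, the flux per turn is Φ_B = LI/N.
Φ_B = (8.380×10^-3 H)(4.66 A)/2890 = 1.351×10^-5 Wb.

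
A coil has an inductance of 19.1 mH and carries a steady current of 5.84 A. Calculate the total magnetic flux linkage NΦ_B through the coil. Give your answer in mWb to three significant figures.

From L = NΦ_B/I, the flux linkage is NΦ_B = LI.
NΦ_B = (1.910×10^-2 H)(5.84 A) = 0.1115 Wb.

NΦ_B ≈ 112 mWb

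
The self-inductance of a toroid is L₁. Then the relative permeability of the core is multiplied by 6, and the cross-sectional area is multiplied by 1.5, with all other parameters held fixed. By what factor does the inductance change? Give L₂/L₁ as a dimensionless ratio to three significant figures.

For a toroid, L ∝ μᵣN²A/R.
L₂/L₁ = (6) × (1.5) = 9.00.

L₂/L₁ = 9.00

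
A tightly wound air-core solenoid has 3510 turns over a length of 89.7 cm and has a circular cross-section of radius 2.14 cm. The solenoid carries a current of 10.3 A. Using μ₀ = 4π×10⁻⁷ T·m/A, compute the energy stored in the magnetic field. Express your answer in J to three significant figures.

U ≈ 1.32 J

A = πr² = π(2.140×10^-2 m)² = 1.439×10^-3 m².
L = μ₀N²A/ℓ = (4π×10⁻⁷)(3510)²(1.439×10^-3)/(0.897) = 2.483×10^-2 H.
U = ½LI² = ½(2.483×10^-2)(10.3)² = 1.317 J.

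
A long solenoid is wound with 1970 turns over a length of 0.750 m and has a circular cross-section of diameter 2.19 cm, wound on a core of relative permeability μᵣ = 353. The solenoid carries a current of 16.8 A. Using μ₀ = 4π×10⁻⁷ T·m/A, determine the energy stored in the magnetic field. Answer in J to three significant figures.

A = π(d/2)² = π(1.095×10^-2 m)² = 3.767×10^-4 m².
L = μ₀μᵣN²A/ℓ = (4π×10⁻⁷)(353)(1970)²(3.767×10^-4)/(0.75) = 0.8646 H.
U = ½LI² = ½(0.8646)(16.8)² = 122 J.

U ≈ 122 J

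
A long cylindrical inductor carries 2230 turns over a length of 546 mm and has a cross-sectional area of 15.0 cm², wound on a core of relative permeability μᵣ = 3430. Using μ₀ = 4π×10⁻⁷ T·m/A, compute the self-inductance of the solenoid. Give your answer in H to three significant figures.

A = 15.0 cm² = 1.500×10^-3 m².
For a long solenoid, L = μ₀μᵣN²A/ℓ.
L = (4π×10⁻⁷)(3430)(2230)²(1.500×10^-3)/(0.546 m) = 58.89 H.

L ≈ 58.9 H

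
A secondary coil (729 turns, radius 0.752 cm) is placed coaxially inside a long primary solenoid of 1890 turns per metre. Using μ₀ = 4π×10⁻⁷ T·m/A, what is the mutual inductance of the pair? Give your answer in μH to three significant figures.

The outer solenoid produces a uniform field B₁ = μ₀n₁I₁ across the inner coil,
so the flux linkage is N₂Φ = N₂B₁A₂ = μ₀n₁N₂A₂·I₁, giving M = μ₀n₁N₂A₂.
A₂ = πr² = π(7.520×10^-3 m)² = 1.777×10^-4 m².
M = (4π×10⁻⁷)(1890)(729)(1.777×10^-4) = 3.076×10^-4 H.

M ≈ 308 μH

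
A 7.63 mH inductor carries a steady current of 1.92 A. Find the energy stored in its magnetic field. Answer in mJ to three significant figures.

U ≈ 14.1 mJ

Stored magnetic energy: U = ½LI².
U = ½(7.630×10^-3 H)(1.92 A)² = 1.406×10^-2 J.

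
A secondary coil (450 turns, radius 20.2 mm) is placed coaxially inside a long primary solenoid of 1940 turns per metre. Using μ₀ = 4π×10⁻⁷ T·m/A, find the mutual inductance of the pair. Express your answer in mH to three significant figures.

M ≈ 1.41 mH

The outer solenoid produces a uniform field B₁ = μ₀n₁I₁ across the inner coil,
so the flux linkage is N₂Φ = N₂B₁A₂ = μ₀n₁N₂A₂·I₁, giving M = μ₀n₁N₂A₂.
A₂ = πr² = π(2.020×10^-2 m)² = 1.282×10^-3 m².
M = (4π×10⁻⁷)(1940)(450)(1.282×10^-3) = 1.406×10^-3 H.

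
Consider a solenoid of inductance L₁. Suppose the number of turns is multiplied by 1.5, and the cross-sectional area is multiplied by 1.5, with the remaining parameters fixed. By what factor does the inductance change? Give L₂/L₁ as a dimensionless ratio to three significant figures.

For a solenoid, L ∝ μᵣN²A/ℓ.
L₂/L₁ = (1.5)^2 × (1.5) = 3.38.

L₂/L₁ = 3.38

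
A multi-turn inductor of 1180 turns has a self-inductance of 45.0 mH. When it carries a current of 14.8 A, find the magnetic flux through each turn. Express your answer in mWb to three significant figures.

Φ_B ≈ 0.564 mWb

From L = NΦ_B/I, the flux per turn is Φ_B = LI/N.
Φ_B = (4.500×10^-2 H)(14.8 A)/1180 = 5.644×10^-4 Wb.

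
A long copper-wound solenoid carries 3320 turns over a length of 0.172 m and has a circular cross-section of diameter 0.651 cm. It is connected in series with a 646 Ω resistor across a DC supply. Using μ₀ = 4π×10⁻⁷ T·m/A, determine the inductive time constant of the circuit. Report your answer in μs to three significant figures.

τ ≈ 4.15 μs

A = π(d/2)² = π(3.255×10^-3 m)² = 3.329×10^-5 m².
L = μ₀N²A/ℓ = (4π×10⁻⁷)(3320)²(3.329×10^-5)/(0.172) = 2.680×10^-3 H.
τ = L/R = (2.680×10^-3)/(646) = 4.149×10^-6 s.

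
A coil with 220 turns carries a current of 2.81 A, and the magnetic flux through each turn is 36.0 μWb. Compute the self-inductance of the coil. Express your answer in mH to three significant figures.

Self-inductance is defined by L = NΦ_B/I (flux linkage over current).
L = (220)(3.600×10^-5 Wb)/(2.81 A) = 2.819×10^-3 H.

L ≈ 2.82 mH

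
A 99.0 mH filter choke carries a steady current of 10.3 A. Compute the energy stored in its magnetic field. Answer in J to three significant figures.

Stored magnetic energy: U = ½LI².
U = ½(9.900×10^-2 H)(10.3 A)² = 5.251 J.

U ≈ 5.25 J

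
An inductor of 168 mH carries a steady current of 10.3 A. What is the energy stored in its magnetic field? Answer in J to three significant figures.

Stored magnetic energy: U = ½LI².
U = ½(0.168 H)(10.3 A)² = 8.912 J.

U ≈ 8.91 J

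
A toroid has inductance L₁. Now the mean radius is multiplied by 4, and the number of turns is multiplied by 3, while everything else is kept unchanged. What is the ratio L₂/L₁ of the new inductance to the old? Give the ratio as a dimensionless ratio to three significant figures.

L₂/L₁ = 2.25

For a toroid, L ∝ μᵣN²A/R.
L₂/L₁ = (4)^-1 × (3)^2 = 2.25.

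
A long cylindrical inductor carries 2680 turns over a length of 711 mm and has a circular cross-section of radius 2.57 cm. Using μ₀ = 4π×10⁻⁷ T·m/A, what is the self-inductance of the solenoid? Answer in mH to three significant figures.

A = πr² = π(2.570×10^-2 m)² = 2.07499×10^-3 m².
For a long solenoid, L = μ₀N²A/ℓ.
L = (4π×10⁻⁷)(2680)²(2.07499×10^-3)/(0.711 m) = 2.634×10^-2 H.

L ≈ 26.3 mH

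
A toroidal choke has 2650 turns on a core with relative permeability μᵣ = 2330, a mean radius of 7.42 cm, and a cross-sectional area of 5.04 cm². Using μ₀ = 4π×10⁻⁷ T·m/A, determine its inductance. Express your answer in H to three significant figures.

For a thin toroid, L = μ₀μᵣN²A/(2πR).
L = (4π×10⁻⁷)(2330)(2650)²(5.040×10^-4) / (2π×7.420×10^-2 m) = 22.23 H.

L ≈ 22.2 H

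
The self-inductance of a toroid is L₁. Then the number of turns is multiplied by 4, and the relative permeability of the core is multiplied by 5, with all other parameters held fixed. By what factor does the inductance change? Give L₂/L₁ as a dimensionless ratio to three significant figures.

For a toroid, L ∝ μᵣN²A/R.
L₂/L₁ = (4)^2 × (5) = 80.0.

L₂/L₁ = 80.0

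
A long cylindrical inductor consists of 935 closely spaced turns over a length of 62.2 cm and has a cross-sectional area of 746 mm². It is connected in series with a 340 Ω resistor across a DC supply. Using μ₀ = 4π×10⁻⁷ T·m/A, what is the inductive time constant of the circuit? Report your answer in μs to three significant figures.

τ ≈ 3.88 μs

A = 746 mm² = 7.460×10^-4 m².
L = μ₀N²A/ℓ = (4π×10⁻⁷)(935)²(7.460×10^-4)/(0.622) = 1.318×10^-3 H.
τ = L/R = (1.318×10^-3)/(340) = 3.875×10^-6 s.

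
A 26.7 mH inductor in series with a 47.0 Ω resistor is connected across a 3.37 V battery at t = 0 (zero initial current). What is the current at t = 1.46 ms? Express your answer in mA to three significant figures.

I ≈ 66.2 mA

τ = L/R = 2.670×10^-2/47.0 = 5.681×10^-4 s; final current I_∞ = ε/R = 3.37/47.0 = 7.170×10^-2 A.
I(t) = I_∞(1 − e^(−t/τ)) with t/τ = 2.570.
I = (7.170×10^-2)(1 − e^(−2.570)) = 6.621×10^-2 A.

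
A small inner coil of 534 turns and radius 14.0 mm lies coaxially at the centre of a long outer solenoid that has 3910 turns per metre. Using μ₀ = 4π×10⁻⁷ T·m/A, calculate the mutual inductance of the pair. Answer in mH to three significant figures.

The outer solenoid produces a uniform field B₁ = μ₀n₁I₁ across the inner coil,
so the flux linkage is N₂Φ = N₂B₁A₂ = μ₀n₁N₂A₂·I₁, giving M = μ₀n₁N₂A₂.
A₂ = πr² = π(1.400×10^-2 m)² = 6.158×10^-4 m².
M = (4π×10⁻⁷)(3910)(534)(6.158×10^-4) = 1.616×10^-3 H.

M ≈ 1.62 mH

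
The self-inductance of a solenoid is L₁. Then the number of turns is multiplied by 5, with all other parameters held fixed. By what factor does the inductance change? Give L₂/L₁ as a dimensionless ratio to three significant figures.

L₂/L₁ = 25.0

For a solenoid, L ∝ μᵣN²A/ℓ.
L₂/L₁ = (5)^2 = 25.0.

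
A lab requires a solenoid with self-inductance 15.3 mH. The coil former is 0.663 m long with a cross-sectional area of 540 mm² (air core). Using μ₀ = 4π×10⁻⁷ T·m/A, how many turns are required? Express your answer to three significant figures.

A = 540 mm² = 5.400×10^-4 m².
From L = μ₀N²A/ℓ, N = √(Lℓ / (μ₀A)).
N = √[(1.530×10^-2)(0.663) / ((4π×10⁻⁷)×5.400×10^-4)] = √(1.4949×10^7) ≈ 3866.3.

N ≈ 3870 turns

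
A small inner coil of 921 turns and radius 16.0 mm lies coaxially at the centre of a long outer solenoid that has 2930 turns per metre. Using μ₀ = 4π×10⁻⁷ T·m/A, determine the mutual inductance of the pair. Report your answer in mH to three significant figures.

M ≈ 2.73 mH

The outer solenoid produces a uniform field B₁ = μ₀n₁I₁ across the inner coil,
so the flux linkage is N₂Φ = N₂B₁A₂ = μ₀n₁N₂A₂·I₁, giving M = μ₀n₁N₂A₂.
A₂ = πr² = π(1.600×10^-2 m)² = 8.042×10^-4 m².
M = (4π×10⁻⁷)(2930)(921)(8.042×10^-4) = 2.727×10^-3 H.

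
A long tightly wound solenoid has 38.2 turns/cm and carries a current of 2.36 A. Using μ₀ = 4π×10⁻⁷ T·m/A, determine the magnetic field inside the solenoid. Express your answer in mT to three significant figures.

B ≈ 11.3 mT

Inside a long solenoid, B = μ₀nI.
B = (4π×10⁻⁷)(3.820×10^3 m⁻¹)(2.36 A) = 1.133×10^-2 T.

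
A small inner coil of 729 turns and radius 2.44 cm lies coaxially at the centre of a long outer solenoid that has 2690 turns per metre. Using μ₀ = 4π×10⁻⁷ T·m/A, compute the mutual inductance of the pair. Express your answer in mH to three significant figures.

The outer solenoid produces a uniform field B₁ = μ₀n₁I₁ across the inner coil,
so the flux linkage is N₂Φ = N₂B₁A₂ = μ₀n₁N₂A₂·I₁, giving M = μ₀n₁N₂A₂.
A₂ = πr² = π(2.440×10^-2 m)² = 1.870×10^-3 m².
M = (4π×10⁻⁷)(2690)(729)(1.870×10^-3) = 4.609×10^-3 H.

M ≈ 4.61 mH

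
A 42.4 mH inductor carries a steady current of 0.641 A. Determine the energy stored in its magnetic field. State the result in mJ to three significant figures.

U ≈ 8.71 mJ

Stored magnetic energy: U = ½LI².
U = ½(4.240×10^-2 H)(0.641 A)² = 8.711×10^-3 J.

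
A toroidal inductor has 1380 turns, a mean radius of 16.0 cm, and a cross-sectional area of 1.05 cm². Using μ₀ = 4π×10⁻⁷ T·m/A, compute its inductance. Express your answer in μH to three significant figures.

L ≈ 250 μH

For a thin toroid, L = μ₀N²A/(2πR).
L = (4π×10⁻⁷)(1380)²(1.050×10^-4) / (2π×0.16 m) = 2.500×10^-4 H.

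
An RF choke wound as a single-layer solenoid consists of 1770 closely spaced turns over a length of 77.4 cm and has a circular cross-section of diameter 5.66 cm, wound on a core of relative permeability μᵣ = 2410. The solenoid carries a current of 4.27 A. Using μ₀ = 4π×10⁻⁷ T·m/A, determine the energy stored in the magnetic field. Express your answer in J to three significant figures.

U ≈ 281 J

A = π(d/2)² = π(2.830×10^-2 m)² = 2.516×10^-3 m².
L = μ₀μᵣN²A/ℓ = (4π×10⁻⁷)(2410)(1770)²(2.516×10^-3)/(0.774) = 30.84 H.
U = ½LI² = ½(30.84)(4.27)² = 281.2 J.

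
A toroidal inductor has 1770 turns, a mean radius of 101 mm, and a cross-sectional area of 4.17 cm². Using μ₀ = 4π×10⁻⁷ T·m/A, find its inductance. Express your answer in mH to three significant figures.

L ≈ 2.59 mH

For a thin toroid, L = μ₀N²A/(2πR).
L = (4π×10⁻⁷)(1770)²(4.170×10^-4) / (2π×0.101 m) = 2.587×10^-3 H.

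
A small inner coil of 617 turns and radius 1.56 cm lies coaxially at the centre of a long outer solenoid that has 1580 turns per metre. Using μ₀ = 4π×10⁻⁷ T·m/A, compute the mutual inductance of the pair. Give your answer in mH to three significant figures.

The outer solenoid produces a uniform field B₁ = μ₀n₁I₁ across the inner coil,
so the flux linkage is N₂Φ = N₂B₁A₂ = μ₀n₁N₂A₂·I₁, giving M = μ₀n₁N₂A₂.
A₂ = πr² = π(1.560×10^-2 m)² = 7.645×10^-4 m².
M = (4π×10⁻⁷)(1580)(617)(7.645×10^-4) = 9.366×10^-4 H.

M ≈ 0.937 mH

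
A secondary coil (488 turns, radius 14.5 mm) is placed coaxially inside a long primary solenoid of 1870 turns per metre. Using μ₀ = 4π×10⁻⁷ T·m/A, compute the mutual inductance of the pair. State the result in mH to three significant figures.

M ≈ 0.757 mH

The outer solenoid produces a uniform field B₁ = μ₀n₁I₁ across the inner coil,
so the flux linkage is N₂Φ = N₂B₁A₂ = μ₀n₁N₂A₂·I₁, giving M = μ₀n₁N₂A₂.
A₂ = πr² = π(1.450×10^-2 m)² = 6.605×10^-4 m².
M = (4π×10⁻⁷)(1870)(488)(6.605×10^-4) = 7.5746×10^-4 H.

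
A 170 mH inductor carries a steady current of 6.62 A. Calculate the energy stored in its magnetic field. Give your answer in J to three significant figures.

Stored magnetic energy: U = ½LI².
U = ½(0.17 H)(6.62 A)² = 3.725 J.

U ≈ 3.73 J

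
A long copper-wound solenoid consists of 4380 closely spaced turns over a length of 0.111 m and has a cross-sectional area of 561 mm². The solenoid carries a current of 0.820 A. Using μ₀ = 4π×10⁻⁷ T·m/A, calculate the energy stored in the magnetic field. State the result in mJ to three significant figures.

U ≈ 41.0 mJ

A = 561 mm² = 5.610×10^-4 m².
L = μ₀N²A/ℓ = (4π×10⁻⁷)(4380)²(5.610×10^-4)/(0.111) = 0.1218 H.
U = ½LI² = ½(0.1218)(0.820)² = 4.096×10^-2 J.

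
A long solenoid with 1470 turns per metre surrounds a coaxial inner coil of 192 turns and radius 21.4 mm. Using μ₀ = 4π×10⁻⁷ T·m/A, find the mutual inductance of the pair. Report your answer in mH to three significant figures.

M ≈ 0.510 mH

The outer solenoid produces a uniform field B₁ = μ₀n₁I₁ across the inner coil,
so the flux linkage is N₂Φ = N₂B₁A₂ = μ₀n₁N₂A₂·I₁, giving M = μ₀n₁N₂A₂.
A₂ = πr² = π(2.140×10^-2 m)² = 1.439×10^-3 m².
M = (4π×10⁻⁷)(1470)(192)(1.439×10^-3) = 5.103×10^-4 H.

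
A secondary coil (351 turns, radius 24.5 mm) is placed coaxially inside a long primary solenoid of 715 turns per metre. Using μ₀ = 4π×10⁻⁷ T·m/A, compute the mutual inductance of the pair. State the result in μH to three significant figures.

The outer solenoid produces a uniform field B₁ = μ₀n₁I₁ across the inner coil,
so the flux linkage is N₂Φ = N₂B₁A₂ = μ₀n₁N₂A₂·I₁, giving M = μ₀n₁N₂A₂.
A₂ = πr² = π(2.450×10^-2 m)² = 1.886×10^-3 m².
M = (4π×10⁻⁷)(715)(351)(1.886×10^-3) = 5.947×10^-4 H.

M ≈ 595 μH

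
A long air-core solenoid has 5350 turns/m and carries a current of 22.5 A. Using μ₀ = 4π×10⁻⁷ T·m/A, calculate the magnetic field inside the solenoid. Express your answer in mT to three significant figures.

B ≈ 151 mT

Inside a long solenoid, B = μ₀nI.
B = (4π×10⁻⁷)(5.350×10^3 m⁻¹)(22.5 A) = 0.1513 T.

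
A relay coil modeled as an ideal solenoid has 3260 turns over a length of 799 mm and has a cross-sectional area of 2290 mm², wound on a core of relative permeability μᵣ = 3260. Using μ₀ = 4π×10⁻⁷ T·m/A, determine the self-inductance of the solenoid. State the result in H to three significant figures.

A = 2290 mm² = 2.290×10^-3 m².
For a long solenoid, L = μ₀μᵣN²A/ℓ.
L = (4π×10⁻⁷)(3260)(3260)²(2.290×10^-3)/(0.799 m) = 124.8 H.

L ≈ 125 H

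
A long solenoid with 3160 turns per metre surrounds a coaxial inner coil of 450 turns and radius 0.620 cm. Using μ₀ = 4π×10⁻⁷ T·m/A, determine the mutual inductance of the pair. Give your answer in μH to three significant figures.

The outer solenoid produces a uniform field B₁ = μ₀n₁I₁ across the inner coil,
so the flux linkage is N₂Φ = N₂B₁A₂ = μ₀n₁N₂A₂·I₁, giving M = μ₀n₁N₂A₂.
A₂ = πr² = π(6.200×10^-3 m)² = 1.208×10^-4 m².
M = (4π×10⁻⁷)(3160)(450)(1.208×10^-4) = 2.158×10^-4 H.

M ≈ 216 μH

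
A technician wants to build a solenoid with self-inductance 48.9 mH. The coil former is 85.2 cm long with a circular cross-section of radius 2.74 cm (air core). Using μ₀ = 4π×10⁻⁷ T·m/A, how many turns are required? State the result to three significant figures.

A = πr² = π(2.740×10^-2 m)² = 2.359×10^-3 m².
From L = μ₀N²A/ℓ, N = √(Lℓ / (μ₀A)).
N = √[(4.890×10^-2)(0.852) / ((4π×10⁻⁷)×2.359×10^-3)] = √(1.406×10^7) ≈ 3749.2.

N ≈ 3750 turns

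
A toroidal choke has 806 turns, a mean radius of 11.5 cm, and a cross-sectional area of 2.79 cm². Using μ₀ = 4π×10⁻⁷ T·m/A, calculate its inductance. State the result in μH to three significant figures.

For a thin toroid, L = μ₀N²A/(2πR).
L = (4π×10⁻⁷)(806)²(2.790×10^-4) / (2π×0.115 m) = 3.152×10^-4 H.

L ≈ 315 μH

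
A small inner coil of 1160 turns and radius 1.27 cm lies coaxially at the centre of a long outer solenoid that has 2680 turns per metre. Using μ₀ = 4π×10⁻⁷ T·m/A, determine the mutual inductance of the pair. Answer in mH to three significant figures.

The outer solenoid produces a uniform field B₁ = μ₀n₁I₁ across the inner coil,
so the flux linkage is N₂Φ = N₂B₁A₂ = μ₀n₁N₂A₂·I₁, giving M = μ₀n₁N₂A₂.
A₂ = πr² = π(1.270×10^-2 m)² = 5.067×10^-4 m².
M = (4π×10⁻⁷)(2680)(1160)(5.067×10^-4) = 1.980×10^-3 H.

M ≈ 1.98 mH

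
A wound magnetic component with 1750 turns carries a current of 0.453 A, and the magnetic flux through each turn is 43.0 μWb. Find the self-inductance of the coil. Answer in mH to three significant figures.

Self-inductance is defined by L = NΦ_B/I (flux linkage over current).
L = (1750)(4.300×10^-5 Wb)/(0.453 A) = 0.1661 H.

L ≈ 166 mH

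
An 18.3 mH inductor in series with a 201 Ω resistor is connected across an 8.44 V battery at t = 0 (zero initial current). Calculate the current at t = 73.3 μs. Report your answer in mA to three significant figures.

I ≈ 23.2 mA

τ = L/R = 1.830×10^-2/201 = 9.104×10^-5 s; final current I_∞ = ε/R = 8.44/201 = 4.199×10^-2 A.
I(t) = I_∞(1 − e^(−t/τ)) with t/τ = 0.805.
I = (4.199×10^-2)(1 − e^(−0.805)) = 2.322×10^-2 A.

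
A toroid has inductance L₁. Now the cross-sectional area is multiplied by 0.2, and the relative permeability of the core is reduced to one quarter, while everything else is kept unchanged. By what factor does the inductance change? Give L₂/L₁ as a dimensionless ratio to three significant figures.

L₂/L₁ = 0.0500

For a toroid, L ∝ μᵣN²A/R.
L₂/L₁ = (0.2) × (0.25) = 0.0500.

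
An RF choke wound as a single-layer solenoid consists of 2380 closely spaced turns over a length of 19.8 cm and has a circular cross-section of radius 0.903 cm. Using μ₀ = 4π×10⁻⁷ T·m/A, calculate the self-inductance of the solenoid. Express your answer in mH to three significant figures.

A = πr² = π(9.030×10^-3 m)² = 2.562×10^-4 m².
For a long solenoid, L = μ₀N²A/ℓ.
L = (4π×10⁻⁷)(2380)²(2.562×10^-4)/(0.198 m) = 9.209×10^-3 H.

L ≈ 9.21 mH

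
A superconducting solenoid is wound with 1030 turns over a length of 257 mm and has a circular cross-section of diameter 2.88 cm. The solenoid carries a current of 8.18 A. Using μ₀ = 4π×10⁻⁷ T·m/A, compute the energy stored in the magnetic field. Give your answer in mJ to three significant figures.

A = π(d/2)² = π(1.440×10^-2 m)² = 6.514×10^-4 m².
L = μ₀N²A/ℓ = (4π×10⁻⁷)(1030)²(6.514×10^-4)/(0.257) = 3.379×10^-3 H.
U = ½LI² = ½(3.379×10^-3)(8.18)² = 0.1131 J.

U ≈ 113 mJ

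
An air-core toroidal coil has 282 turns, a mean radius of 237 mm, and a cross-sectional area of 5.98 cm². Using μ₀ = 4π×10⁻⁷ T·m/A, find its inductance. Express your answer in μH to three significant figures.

For a thin toroid, L = μ₀N²A/(2πR).
L = (4π×10⁻⁷)(282)²(5.980×10^-4) / (2π×0.237 m) = 4.013×10^-5 H.

L ≈ 40.1 μH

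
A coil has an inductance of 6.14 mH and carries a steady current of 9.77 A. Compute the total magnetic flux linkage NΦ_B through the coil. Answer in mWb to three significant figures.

NΦ_B ≈ 60.0 mWb

From L = NΦ_B/I, the flux linkage is NΦ_B = LI.
NΦ_B = (6.140×10^-3 H)(9.77 A) = 5.999×10^-2 Wb.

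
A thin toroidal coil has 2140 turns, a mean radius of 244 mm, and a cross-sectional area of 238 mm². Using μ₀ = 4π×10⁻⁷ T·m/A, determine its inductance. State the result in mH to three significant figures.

L ≈ 0.893 mH

For a thin toroid, L = μ₀N²A/(2πR).
L = (4π×10⁻⁷)(2140)²(2.380×10^-4) / (2π×0.244 m) = 8.934×10^-4 H.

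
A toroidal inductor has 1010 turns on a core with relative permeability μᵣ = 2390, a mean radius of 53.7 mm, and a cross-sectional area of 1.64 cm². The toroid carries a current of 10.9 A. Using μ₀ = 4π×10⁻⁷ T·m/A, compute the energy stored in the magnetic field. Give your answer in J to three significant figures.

U ≈ 88.5 J

L = μ₀μᵣN²A/(2πR) = (4π×10⁻⁷)(2390)(1010)²(1.640×10^-4)/(2π×5.370×10^-2) = 1.489 H.
U = ½LI² = ½(1.489)(10.9)² = 88.46 J.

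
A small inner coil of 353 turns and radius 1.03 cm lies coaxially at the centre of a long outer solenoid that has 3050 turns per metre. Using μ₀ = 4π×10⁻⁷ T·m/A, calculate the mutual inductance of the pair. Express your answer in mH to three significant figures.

M ≈ 0.451 mH

The outer solenoid produces a uniform field B₁ = μ₀n₁I₁ across the inner coil,
so the flux linkage is N₂Φ = N₂B₁A₂ = μ₀n₁N₂A₂·I₁, giving M = μ₀n₁N₂A₂.
A₂ = πr² = π(1.030×10^-2 m)² = 3.333×10^-4 m².
M = (4π×10⁻⁷)(3050)(353)(3.333×10^-4) = 4.509×10^-4 H.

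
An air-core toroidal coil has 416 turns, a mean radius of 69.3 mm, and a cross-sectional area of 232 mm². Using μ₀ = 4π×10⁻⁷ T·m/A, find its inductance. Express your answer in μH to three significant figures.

For a thin toroid, L = μ₀N²A/(2πR).
L = (4π×10⁻⁷)(416)²(2.320×10^-4) / (2π×6.930×10^-2 m) = 1.159×10^-4 H.

L ≈ 116 μH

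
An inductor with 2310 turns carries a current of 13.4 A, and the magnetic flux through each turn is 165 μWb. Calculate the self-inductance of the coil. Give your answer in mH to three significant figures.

L ≈ 28.4 mH

Self-inductance is defined by L = NΦ_B/I (flux linkage over current).
L = (2310)(1.650×10^-4 Wb)/(13.4 A) = 2.844×10^-2 H.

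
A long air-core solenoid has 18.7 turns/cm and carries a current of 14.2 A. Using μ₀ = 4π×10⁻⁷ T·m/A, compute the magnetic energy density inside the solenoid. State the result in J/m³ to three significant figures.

u ≈ 443 J/m³

B = μ₀nI = (4π×10⁻⁷)(1.870×10^3)(14.2) = 3.337×10^-2 T.
u = B²/(2μ₀) = (3.337×10^-2)²/(2×4π×10⁻⁷) = 443 J/m³.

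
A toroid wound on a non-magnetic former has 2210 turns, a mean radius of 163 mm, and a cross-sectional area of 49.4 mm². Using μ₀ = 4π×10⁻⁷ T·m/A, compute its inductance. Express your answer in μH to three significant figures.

For a thin toroid, L = μ₀N²A/(2πR).
L = (4π×10⁻⁷)(2210)²(4.940×10^-5) / (2π×0.163 m) = 2.960×10^-4 H.

L ≈ 296 μH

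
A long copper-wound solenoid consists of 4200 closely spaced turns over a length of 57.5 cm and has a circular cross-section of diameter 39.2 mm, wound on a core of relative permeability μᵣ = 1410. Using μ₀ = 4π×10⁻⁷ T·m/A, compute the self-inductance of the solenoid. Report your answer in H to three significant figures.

A = π(d/2)² = π(1.960×10^-2 m)² = 1.207×10^-3 m².
For a long solenoid, L = μ₀μᵣN²A/ℓ.
L = (4π×10⁻⁷)(1410)(4200)²(1.207×10^-3)/(0.575 m) = 65.6 H.

L ≈ 65.6 H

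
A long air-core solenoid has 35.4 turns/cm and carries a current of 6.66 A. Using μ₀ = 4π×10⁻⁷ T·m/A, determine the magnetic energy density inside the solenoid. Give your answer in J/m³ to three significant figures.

u ≈ 349 J/m³

B = μ₀nI = (4π×10⁻⁷)(3.540×10^3)(6.66) = 2.963×10^-2 T.
u = B²/(2μ₀) = (2.963×10^-2)²/(2×4π×10⁻⁷) = 349.2 J/m³.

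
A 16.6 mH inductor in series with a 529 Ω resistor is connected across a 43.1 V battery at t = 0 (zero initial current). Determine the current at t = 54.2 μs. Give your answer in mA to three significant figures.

I ≈ 67.0 mA

τ = L/R = 1.660×10^-2/529 = 3.138×10^-5 s; final current I_∞ = ε/R = 43.1/529 = 8.147×10^-2 A.
I(t) = I_∞(1 − e^(−t/τ)) with t/τ = 1.727.
I = (8.147×10^-2)(1 − e^(−1.727)) = 6.699×10^-2 A.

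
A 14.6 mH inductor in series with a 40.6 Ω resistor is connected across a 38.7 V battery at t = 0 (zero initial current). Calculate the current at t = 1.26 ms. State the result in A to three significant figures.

τ = L/R = 1.460×10^-2/40.6 = 3.596×10^-4 s; final current I_∞ = ε/R = 38.7/40.6 = 0.9532 A.
I(t) = I_∞(1 − e^(−t/τ)) with t/τ = 3.504.
I = (0.9532)(1 − e^(−3.504)) = 0.9245 A.

I ≈ 0.925 A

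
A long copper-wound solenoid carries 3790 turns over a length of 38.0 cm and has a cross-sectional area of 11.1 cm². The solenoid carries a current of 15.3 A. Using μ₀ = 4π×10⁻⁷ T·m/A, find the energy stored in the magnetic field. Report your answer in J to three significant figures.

U ≈ 6.17 J

A = 11.1 cm² = 1.110×10^-3 m².
L = μ₀N²A/ℓ = (4π×10⁻⁷)(3790)²(1.110×10^-3)/(0.38) = 5.273×10^-2 H.
U = ½LI² = ½(5.273×10^-2)(15.3)² = 6.171 J.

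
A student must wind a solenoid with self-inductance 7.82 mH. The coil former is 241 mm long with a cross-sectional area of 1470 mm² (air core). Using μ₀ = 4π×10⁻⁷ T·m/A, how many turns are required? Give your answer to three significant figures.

N ≈ 1010 turns

A = 1470 mm² = 1.470×10^-3 m².
From L = μ₀N²A/ℓ, N = √(Lℓ / (μ₀A)).
N = √[(7.820×10^-3)(0.241) / ((4π×10⁻⁷)×1.470×10^-3)] = √(1.020×10^6) ≈ 1010.1.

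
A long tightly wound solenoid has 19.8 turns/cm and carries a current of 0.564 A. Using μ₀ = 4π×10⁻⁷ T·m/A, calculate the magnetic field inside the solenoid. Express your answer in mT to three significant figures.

Inside a long solenoid, B = μ₀nI.
B = (4π×10⁻⁷)(1.980×10^3 m⁻¹)(0.564 A) = 1.403×10^-3 T.

B ≈ 1.40 mT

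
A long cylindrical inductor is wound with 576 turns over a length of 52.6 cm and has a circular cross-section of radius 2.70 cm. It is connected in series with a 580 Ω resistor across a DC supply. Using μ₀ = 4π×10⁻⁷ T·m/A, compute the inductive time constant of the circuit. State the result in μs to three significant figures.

τ ≈ 3.13 μs

A = πr² = π(2.700×10^-2 m)² = 2.290×10^-3 m².
L = μ₀N²A/ℓ = (4π×10⁻⁷)(576)²(2.290×10^-3)/(0.526) = 1.815×10^-3 H.
τ = L/R = (1.815×10^-3)/(580) = 3.130×10^-6 s.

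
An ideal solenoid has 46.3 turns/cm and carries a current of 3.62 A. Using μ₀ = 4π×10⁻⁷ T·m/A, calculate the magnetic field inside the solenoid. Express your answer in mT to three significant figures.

B ≈ 21.1 mT

Inside a long solenoid, B = μ₀nI.
B = (4π×10⁻⁷)(4.630×10^3 m⁻¹)(3.62 A) = 2.106×10^-2 T.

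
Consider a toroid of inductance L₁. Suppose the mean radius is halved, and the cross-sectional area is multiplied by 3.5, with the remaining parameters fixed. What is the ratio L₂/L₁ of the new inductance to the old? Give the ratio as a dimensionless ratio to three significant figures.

For a toroid, L ∝ μᵣN²A/R.
L₂/L₁ = (0.5)^-1 × (3.5) = 7.00.

L₂/L₁ = 7.00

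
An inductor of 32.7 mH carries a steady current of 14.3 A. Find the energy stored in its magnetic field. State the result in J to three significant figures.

U ≈ 3.34 J

Stored magnetic energy: U = ½LI².
U = ½(3.270×10^-2 H)(14.3 A)² = 3.343 J.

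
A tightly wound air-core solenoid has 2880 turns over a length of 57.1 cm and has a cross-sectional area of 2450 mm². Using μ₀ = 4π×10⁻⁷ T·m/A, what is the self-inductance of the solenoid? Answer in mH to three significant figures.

A = 2450 mm² = 2.450×10^-3 m².
For a long solenoid, L = μ₀N²A/ℓ.
L = (4π×10⁻⁷)(2880)²(2.450×10^-3)/(0.571 m) = 4.472×10^-2 H.

L ≈ 44.7 mH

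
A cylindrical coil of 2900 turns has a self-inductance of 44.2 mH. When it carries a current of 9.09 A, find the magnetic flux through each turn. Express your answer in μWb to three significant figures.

From L = NΦ_B/I, the flux per turn is Φ_B = LI/N.
Φ_B = (4.420×10^-2 H)(9.09 A)/2900 = 1.385×10^-4 Wb.

Φ_B ≈ 139 μWb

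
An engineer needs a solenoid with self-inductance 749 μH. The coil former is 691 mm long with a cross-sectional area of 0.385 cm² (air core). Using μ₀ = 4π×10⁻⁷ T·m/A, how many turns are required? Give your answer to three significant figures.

A = 0.385 cm² = 3.850×10^-5 m².
From L = μ₀N²A/ℓ, N = √(Lℓ / (μ₀A)).
N = √[(7.490×10^-4)(0.691) / ((4π×10⁻⁷)×3.850×10^-5)] = √(1.070×10^7) ≈ 3270.7.

N ≈ 3270 turns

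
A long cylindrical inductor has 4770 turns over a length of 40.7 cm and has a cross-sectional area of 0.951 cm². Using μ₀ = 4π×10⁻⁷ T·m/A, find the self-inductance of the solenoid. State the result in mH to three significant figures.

L ≈ 6.68 mH

A = 0.951 cm² = 9.510×10^-5 m².
For a long solenoid, L = μ₀N²A/ℓ.
L = (4π×10⁻⁷)(4770)²(9.510×10^-5)/(0.407 m) = 6.681×10^-3 H.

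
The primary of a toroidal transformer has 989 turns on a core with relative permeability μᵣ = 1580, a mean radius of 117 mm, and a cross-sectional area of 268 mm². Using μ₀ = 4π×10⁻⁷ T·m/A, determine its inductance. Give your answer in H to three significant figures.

For a thin toroid, L = μ₀μᵣN²A/(2πR).
L = (4π×10⁻⁷)(1580)(989)²(2.680×10^-4) / (2π×0.117 m) = 0.708 H.

L ≈ 0.708 H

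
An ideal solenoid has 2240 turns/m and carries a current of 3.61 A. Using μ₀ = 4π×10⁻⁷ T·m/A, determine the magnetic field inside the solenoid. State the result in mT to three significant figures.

B ≈ 10.2 mT

Inside a long solenoid, B = μ₀nI.
B = (4π×10⁻⁷)(2.240×10^3 m⁻¹)(3.61 A) = 1.016×10^-2 T.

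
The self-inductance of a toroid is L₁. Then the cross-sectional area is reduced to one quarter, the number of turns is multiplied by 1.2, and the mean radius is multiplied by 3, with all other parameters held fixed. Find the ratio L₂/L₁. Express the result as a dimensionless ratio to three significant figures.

For a toroid, L ∝ μᵣN²A/R.
L₂/L₁ = (0.25) × (1.2)^2 × (3)^-1 = 0.120.

L₂/L₁ = 0.120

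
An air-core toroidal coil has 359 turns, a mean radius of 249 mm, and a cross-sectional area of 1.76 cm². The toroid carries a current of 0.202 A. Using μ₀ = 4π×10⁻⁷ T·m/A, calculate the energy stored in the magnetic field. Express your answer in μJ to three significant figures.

L = μ₀N²A/(2πR) = (4π×10⁻⁷)(359)²(1.760×10^-4)/(2π×0.249) = 1.822×10^-5 H.
U = ½LI² = ½(1.822×10^-5)(0.202)² = 3.717×10^-7 J.

U ≈ 0.372 μJ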